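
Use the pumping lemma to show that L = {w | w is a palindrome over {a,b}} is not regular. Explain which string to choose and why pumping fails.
Language: L = {w | w is a palindrome over {a,b}} (strings that read the same forwards and backwards)
Step 1: Assume for contradiction that L is regular, with pumping length p.
Step 2: Choose s = a^p b a^p. Then s ∈ L (it reads the same forwards and backwards) and |s| ≥ p.
Step 3: Consider any decomposition s = xyz with |xy| ≤ p and |y| > 0. Since |xy| ≤ p and the first p symbols of s are all a's, y = a^k for some k with 1 ≤ k ≤ p.
Step 4: Pumping up (i = 2): xy²z = a^(p+k) b a^p. Its reverse is a^p b a^(p+k) ≠ a^(p+k) b a^p (the single b is no longer in the middle), so xy²z is not a palindrome and xy²z ∉ L.
This contradicts the pumping lemma, so L is not regular.

Final answer: Choose s = a^p b a^p. Since |xy| ≤ p, y = a^k with k ≥ 1. Then xy²z = a^(p+k) b a^p is not a palindrome, so ∉ L.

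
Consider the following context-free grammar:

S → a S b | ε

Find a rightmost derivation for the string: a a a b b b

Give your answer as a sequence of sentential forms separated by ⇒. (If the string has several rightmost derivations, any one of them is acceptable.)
Start with S.
Step 1: the rightmost non-terminal is S; apply S → a S b:  a S b
Step 2: the rightmost non-terminal is S; apply S → a S b:  a a S b b
Step 3: the rightmost non-terminal is S; apply S → a S b:  a a a S b b b
Step 4: the rightmost non-terminal is S; apply S → ε:  a a a b b b

Final answer: S ⇒ a S b ⇒ a a S b b ⇒ a a a S b b b ⇒ a a a b b b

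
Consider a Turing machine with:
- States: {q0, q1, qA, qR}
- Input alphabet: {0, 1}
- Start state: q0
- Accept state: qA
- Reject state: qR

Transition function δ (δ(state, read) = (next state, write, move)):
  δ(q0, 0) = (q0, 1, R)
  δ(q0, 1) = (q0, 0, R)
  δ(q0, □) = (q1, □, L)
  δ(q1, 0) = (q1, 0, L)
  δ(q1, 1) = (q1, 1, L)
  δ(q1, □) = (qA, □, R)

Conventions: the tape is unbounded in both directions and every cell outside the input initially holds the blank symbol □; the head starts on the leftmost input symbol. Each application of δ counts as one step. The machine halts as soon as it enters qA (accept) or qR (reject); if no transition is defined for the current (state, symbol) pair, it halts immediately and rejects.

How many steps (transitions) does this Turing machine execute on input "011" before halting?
Step 0: [q0]011 (head at position 0)
Step 1: δ(q0, 0) = (q0, 1, R)  ⊢  1[q0]11 (head at position 1)
Step 2: δ(q0, 1) = (q0, 0, R)  ⊢  10[q0]1 (head at position 2)
Step 3: δ(q0, 1) = (q0, 0, R)  ⊢  100[q0]□ (head at position 3)
Step 4: δ(q0, □) = (q1, □, L)  ⊢  10[q1]0□ (head at position 2)
Step 5: δ(q1, 0) = (q1, 0, L)  ⊢  1[q1]00□ (head at position 1)
Step 6: δ(q1, 0) = (q1, 0, L)  ⊢  [q1]100□ (head at position 0)
Step 7: δ(q1, 1) = (q1, 1, L)  ⊢  [q1]□100□ (head at position -1)
Step 8: δ(q1, □) = (qA, □, R)  ⊢  □[qA]100□ (head at position 0)
The machine is in qA, so it halts and accepts.
Number of transitions executed: 8.

Final answer: 8 steps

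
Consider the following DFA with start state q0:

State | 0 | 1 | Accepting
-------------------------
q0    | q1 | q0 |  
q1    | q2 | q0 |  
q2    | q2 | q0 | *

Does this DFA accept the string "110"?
Start in q0.
Read '1': q0 → q0
Read '1': q0 → q0
Read '0': q0 → q1
Final state q1 is not accepting, so the string is rejected.

Final answer: No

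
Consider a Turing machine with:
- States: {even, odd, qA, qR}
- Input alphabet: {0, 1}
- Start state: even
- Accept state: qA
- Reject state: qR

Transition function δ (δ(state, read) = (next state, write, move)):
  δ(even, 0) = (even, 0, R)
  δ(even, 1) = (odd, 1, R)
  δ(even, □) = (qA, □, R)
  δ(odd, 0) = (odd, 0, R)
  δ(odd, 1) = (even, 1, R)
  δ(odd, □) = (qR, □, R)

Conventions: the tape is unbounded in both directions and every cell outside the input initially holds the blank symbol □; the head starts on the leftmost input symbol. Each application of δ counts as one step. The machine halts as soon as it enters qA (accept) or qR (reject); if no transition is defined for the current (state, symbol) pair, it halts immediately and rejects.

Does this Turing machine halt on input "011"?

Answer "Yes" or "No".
Step 0: [even]011 (head at position 0)
Step 1: δ(even, 0) = (even, 0, R)  ⊢  0[even]11 (head at position 1)
Step 2: δ(even, 1) = (odd, 1, R)  ⊢  01[odd]1 (head at position 2)
Step 3: δ(odd, 1) = (even, 1, R)  ⊢  011[even]□ (head at position 3)
Step 4: δ(even, □) = (qA, □, R)  ⊢  011□[qA]□ (head at position 4)
The machine is in qA, so it halts and accepts.
It halts after 4 steps.

Final answer: Yes - halts after 4 steps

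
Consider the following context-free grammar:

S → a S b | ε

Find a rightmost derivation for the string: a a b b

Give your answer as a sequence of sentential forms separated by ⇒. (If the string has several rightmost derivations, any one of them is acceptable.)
Start with S.
Step 1: the rightmost non-terminal is S; apply S → a S b:  a S b
Step 2: the rightmost non-terminal is S; apply S → a S b:  a a S b b
Step 3: the rightmost non-terminal is S; apply S → ε:  a a b b

Final answer: S ⇒ a S b ⇒ a a S b b ⇒ a a b b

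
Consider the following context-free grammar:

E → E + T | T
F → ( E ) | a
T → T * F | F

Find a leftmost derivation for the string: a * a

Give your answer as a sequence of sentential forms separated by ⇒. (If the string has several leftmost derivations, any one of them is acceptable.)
Start with E.
Step 1: the leftmost non-terminal is E; apply E → T:  T
Step 2: the leftmost non-terminal is T; apply T → T * F:  T * F
Step 3: the leftmost non-terminal is T; apply T → F:  F * F
Step 4: the leftmost non-terminal is F; apply F → a:  a * F
Step 5: the leftmost non-terminal is F; apply F → a:  a * a

Final answer: E ⇒ T ⇒ T * F ⇒ F * F ⇒ a * F ⇒ a * a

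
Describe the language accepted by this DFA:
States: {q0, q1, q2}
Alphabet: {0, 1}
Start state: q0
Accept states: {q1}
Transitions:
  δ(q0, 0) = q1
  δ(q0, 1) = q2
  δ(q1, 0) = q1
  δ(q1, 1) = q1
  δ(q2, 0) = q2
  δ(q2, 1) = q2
Analyzing the DFA structure:
Start state: q0
Accept states: {q1}
Interpreting what each state remembers (checking against the transitions):
  q0: nothing has been read yet
  q1: the first symbol was 0
  q2: the first symbol was 1 (trap state)
  δ(q0, 0): in q0 (nothing has been read yet), after reading 0 we have: the first symbol was 0 → q1
  δ(q0, 1): in q0 (nothing has been read yet), after reading 1 we have: the first symbol was 1 (trap state) → q2
  δ(q1, 0): in q1 (the first symbol was 0), after reading 0 we have: the first symbol was 0 → q1
  δ(q1, 1): in q1 (the first symbol was 0), after reading 1 we have: the first symbol was 0 → q1
  δ(q2, 0): in q2 (the first symbol was 1 (trap state)), after reading 0 we have: the first symbol was 1 (trap state) → q2
  δ(q2, 1): in q2 (the first symbol was 1 (trap state)), after reading 1 we have: the first symbol was 1 (trap state) → q2
A string is accepted iff it ends in {q1}, i.e. the first symbol was 0.
Language: All binary strings starting with 0

Final answer: All binary strings starting with 0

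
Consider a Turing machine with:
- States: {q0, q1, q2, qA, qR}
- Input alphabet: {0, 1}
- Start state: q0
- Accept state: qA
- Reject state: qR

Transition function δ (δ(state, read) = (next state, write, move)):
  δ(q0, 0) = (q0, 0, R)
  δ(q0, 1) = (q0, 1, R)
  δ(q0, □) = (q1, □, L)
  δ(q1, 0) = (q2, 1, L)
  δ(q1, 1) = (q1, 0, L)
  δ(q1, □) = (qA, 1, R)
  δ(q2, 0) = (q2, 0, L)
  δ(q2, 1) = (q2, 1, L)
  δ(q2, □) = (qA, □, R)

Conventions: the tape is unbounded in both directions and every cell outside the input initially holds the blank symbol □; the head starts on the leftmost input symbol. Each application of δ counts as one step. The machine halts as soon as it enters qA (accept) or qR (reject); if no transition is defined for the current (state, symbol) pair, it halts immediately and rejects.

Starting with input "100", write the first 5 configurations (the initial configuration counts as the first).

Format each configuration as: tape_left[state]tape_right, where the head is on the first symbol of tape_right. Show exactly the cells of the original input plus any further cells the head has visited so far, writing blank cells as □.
Step 0: [q0]100 (head at position 0)
Step 1: δ(q0, 1) = (q0, 1, R)  ⊢  1[q0]00 (head at position 1)
Step 2: δ(q0, 0) = (q0, 0, R)  ⊢  10[q0]0 (head at position 2)
Step 3: δ(q0, 0) = (q0, 0, R)  ⊢  100[q0]□ (head at position 3)
Step 4: δ(q0, □) = (q1, □, L)  ⊢  10[q1]0□ (head at position 2)

Final answer: [q0]100 ⊢ 1[q0]00 ⊢ 10[q0]0 ⊢ 100[q0]□ ⊢ 10[q1]0□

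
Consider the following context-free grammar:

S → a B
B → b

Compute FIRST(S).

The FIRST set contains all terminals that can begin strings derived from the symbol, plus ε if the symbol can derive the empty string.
S has the single production S → a B, whose right-hand side begins with the terminal a. So FIRST(S) = {a}.

Final answer: {a}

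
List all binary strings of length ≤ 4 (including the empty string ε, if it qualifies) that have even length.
Checking every binary string of length 0 to 4:
  Length 0: accepted: ε | rejected: (none)
  Length 1: accepted: (none) | rejected: 0, 1
  Length 2: accepted: 00, 01, 10, 11 | rejected: (none)
  Length 3: accepted: (none) | rejected: 000, 001, 010, 011, 100, 101, 110, 111
  Length 4: accepted: 0000, 0001, 0010, 0011, 0100, 0101, 0110, 0111, 1000, 1001, 1010, 1011, 1100, 1101, 1110, 1111 | rejected: (none)
Total: 21 string(s).

Final answer: ε, 00, 01, 10, 11, 0000, 0001, 0010, 0011, 0100, 0101, 0110, 0111, 1000, 1001, 1010, 1011, 1100, 1101, 1110, 1111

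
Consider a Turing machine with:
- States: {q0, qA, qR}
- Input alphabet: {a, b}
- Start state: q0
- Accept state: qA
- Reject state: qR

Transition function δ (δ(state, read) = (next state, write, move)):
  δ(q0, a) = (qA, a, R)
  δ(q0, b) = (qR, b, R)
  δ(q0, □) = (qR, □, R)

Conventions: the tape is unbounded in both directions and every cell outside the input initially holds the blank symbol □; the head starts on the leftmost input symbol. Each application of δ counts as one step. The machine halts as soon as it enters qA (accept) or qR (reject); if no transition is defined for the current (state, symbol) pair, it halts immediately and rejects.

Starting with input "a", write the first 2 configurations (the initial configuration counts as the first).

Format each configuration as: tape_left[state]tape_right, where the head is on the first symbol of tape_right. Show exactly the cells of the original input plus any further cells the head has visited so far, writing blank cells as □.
Step 0: [q0]a (head at position 0)
Step 1: δ(q0, a) = (qA, a, R)  ⊢  a[qA]□ (head at position 1)

Final answer: [q0]a ⊢ a[qA]□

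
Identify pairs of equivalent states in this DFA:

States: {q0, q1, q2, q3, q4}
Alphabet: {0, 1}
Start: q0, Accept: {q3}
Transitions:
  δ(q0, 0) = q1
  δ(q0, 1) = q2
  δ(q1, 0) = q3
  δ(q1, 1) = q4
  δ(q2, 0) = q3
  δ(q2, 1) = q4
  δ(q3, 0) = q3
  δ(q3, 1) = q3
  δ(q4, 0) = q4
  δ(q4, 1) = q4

Using the table-filling algorithm:
Round 0 – mark pairs where exactly one state is accepting: (q0,q3), (q1,q3), (q2,q3), (q3,q4)
Round 1 – newly marked: (q0,q1) [on 0: q1 vs q3, already marked]; (q0,q2) [on 0: q1 vs q3, already marked]; (q1,q4) [on 0: q3 vs q4, already marked]; (q2,q4) [on 0: q3 vs q4, already marked]
Round 2 – newly marked: (q0,q4) [on 0: q1 vs q4, already marked]
No further pairs can be marked.
(q1, q2) unmarked: δ(q1,0)=q3, δ(q2,0)=q3; δ(q1,1)=q4, δ(q2,1)=q4 → equivalent
Equivalent pairs: (q1, q2)

Final answer: Equivalent pairs: (q1, q2)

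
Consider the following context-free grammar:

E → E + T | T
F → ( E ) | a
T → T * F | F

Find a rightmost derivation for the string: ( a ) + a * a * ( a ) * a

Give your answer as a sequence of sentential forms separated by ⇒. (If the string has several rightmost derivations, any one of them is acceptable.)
Start with E.
Step 1: the rightmost non-terminal is E; apply E → E + T:  E + T
Step 2: the rightmost non-terminal is T; apply T → T * F:  E + T * F
Step 3: the rightmost non-terminal is F; apply F → a:  E + T * a
Step 4: the rightmost non-terminal is T; apply T → T * F:  E + T * F * a
Step 5: the rightmost non-terminal is F; apply F → ( E ):  E + T * ( E ) * a
Step 6: the rightmost non-terminal is E; apply E → T:  E + T * ( T ) * a
Step 7: the rightmost non-terminal is T; apply T → F:  E + T * ( F ) * a
Step 8: the rightmost non-terminal is F; apply F → a:  E + T * ( a ) * a
Step 9: the rightmost non-terminal is T; apply T → T * F:  E + T * F * ( a ) * a
Step 10: the rightmost non-terminal is F; apply F → a:  E + T * a * ( a ) * a
Step 11: the rightmost non-terminal is T; apply T → F:  E + F * a * ( a ) * a
Step 12: the rightmost non-terminal is F; apply F → a:  E + a * a * ( a ) * a
Step 13: the rightmost non-terminal is E; apply E → T:  T + a * a * ( a ) * a
Step 14: the rightmost non-terminal is T; apply T → F:  F + a * a * ( a ) * a
Step 15: the rightmost non-terminal is F; apply F → ( E ):  ( E ) + a * a * ( a ) * a
Step 16: the rightmost non-terminal is E; apply E → T:  ( T ) + a * a * ( a ) * a
Step 17: the rightmost non-terminal is T; apply T → F:  ( F ) + a * a * ( a ) * a
Step 18: the rightmost non-terminal is F; apply F → a:  ( a ) + a * a * ( a ) * a

Final answer: E ⇒ E + T ⇒ E + T * F ⇒ E + T * a ⇒ E + T * F * a ⇒ E + T * ( E ) * a ⇒ E + T * ( T ) * a ⇒ E + T * ( F ) * a ⇒ E + T * ( a ) * a ⇒ E + T * F * ( a ) * a ⇒ E + T * a * ( a ) * a ⇒ E + F * a * ( a ) * a ⇒ E + a * a * ( a ) * a ⇒ T + a * a * ( a ) * a ⇒ F + a * a * ( a ) * a ⇒ ( E ) + a * a * ( a ) * a ⇒ ( T ) + a * a * ( a ) * a ⇒ ( F ) + a * a * ( a ) * a ⇒ ( a ) + a * a * ( a ) * a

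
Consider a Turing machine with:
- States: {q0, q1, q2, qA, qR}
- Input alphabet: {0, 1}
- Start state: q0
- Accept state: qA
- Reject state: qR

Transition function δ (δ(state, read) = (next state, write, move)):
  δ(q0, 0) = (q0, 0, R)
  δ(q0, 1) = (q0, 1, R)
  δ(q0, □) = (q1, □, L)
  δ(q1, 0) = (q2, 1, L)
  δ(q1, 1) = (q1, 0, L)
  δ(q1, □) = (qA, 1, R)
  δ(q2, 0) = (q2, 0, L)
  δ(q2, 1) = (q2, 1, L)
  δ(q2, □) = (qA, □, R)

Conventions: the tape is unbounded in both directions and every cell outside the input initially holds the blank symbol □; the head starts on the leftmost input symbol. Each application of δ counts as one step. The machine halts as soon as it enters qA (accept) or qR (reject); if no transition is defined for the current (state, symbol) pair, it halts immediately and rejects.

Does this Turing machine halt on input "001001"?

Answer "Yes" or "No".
Step 0: [q0]001001 (head at position 0)
Step 1: δ(q0, 0) = (q0, 0, R)  ⊢  0[q0]01001 (head at position 1)
Step 2: δ(q0, 0) = (q0, 0, R)  ⊢  00[q0]1001 (head at position 2)
Step 3: δ(q0, 1) = (q0, 1, R)  ⊢  001[q0]001 (head at position 3)
Step 4: δ(q0, 0) = (q0, 0, R)  ⊢  0010[q0]01 (head at position 4)
Step 5: δ(q0, 0) = (q0, 0, R)  ⊢  00100[q0]1 (head at position 5)
Step 6: δ(q0, 1) = (q0, 1, R)  ⊢  001001[q0]□ (head at position 6)
Step 7: δ(q0, □) = (q1, □, L)  ⊢  00100[q1]1□ (head at position 5)
Step 8: δ(q1, 1) = (q1, 0, L)  ⊢  0010[q1]00□ (head at position 4)
Step 9: δ(q1, 0) = (q2, 1, L)  ⊢  001[q2]010□ (head at position 3)
Step 10: δ(q2, 0) = (q2, 0, L)  ⊢  00[q2]1010□ (head at position 2)
Step 11: δ(q2, 1) = (q2, 1, L)  ⊢  0[q2]01010□ (head at position 1)
Step 12: δ(q2, 0) = (q2, 0, L)  ⊢  [q2]001010□ (head at position 0)
Step 13: δ(q2, 0) = (q2, 0, L)  ⊢  [q2]□001010□ (head at position -1)
Step 14: δ(q2, □) = (qA, □, R)  ⊢  □[qA]001010□ (head at position 0)
The machine is in qA, so it halts and accepts.
It halts after 14 steps.

Final answer: Yes - halts after 14 steps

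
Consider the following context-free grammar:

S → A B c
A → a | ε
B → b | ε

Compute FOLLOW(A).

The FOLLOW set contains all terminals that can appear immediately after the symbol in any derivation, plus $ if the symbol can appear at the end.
A occurs in S → A B c followed by B c. Add FIRST(B) minus ε = {b}; B is nullable (B → ε), so what follows B can also follow A: the terminal c. FOLLOW(A) = {b, c}.

Final answer: {b, c}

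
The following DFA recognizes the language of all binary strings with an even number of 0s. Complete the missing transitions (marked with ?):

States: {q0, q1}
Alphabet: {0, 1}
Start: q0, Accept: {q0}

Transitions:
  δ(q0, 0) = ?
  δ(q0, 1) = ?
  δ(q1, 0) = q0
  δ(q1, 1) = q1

What each state remembers (consistent with the given transitions and accept states):
  q0: an even number of 0s has been read so far
  q1: an odd number of 0s has been read so far
Filling in the missing entries:
  δ(q0, 0): in q0 (an even number of 0s has been read so far), after reading 0 we have: an odd number of 0s has been read so far → q1
  δ(q0, 1): in q0 (an even number of 0s has been read so far), after reading 1 we have: an even number of 0s has been read so far → q0

Final answer: δ(q0, 0) = q1; δ(q0, 1) = q0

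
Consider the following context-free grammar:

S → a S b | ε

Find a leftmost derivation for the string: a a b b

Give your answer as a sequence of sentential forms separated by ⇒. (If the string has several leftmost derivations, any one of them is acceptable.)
Start with S.
Step 1: the leftmost non-terminal is S; apply S → a S b:  a S b
Step 2: the leftmost non-terminal is S; apply S → a S b:  a a S b b
Step 3: the leftmost non-terminal is S; apply S → ε:  a a b b

Final answer: S ⇒ a S b ⇒ a a S b b ⇒ a a b b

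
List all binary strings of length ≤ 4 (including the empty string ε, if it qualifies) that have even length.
Checking every binary string of length 0 to 4:
  Length 0: accepted: ε | rejected: (none)
  Length 1: accepted: (none) | rejected: 0, 1
  Length 2: accepted: 00, 01, 10, 11 | rejected: (none)
  Length 3: accepted: (none) | rejected: 000, 001, 010, 011, 100, 101, 110, 111
  Length 4: accepted: 0000, 0001, 0010, 0011, 0100, 0101, 0110, 0111, 1000, 1001, 1010, 1011, 1100, 1101, 1110, 1111 | rejected: (none)
Total: 21 string(s).

Final answer: ε, 00, 01, 10, 11, 0000, 0001, 0010, 0011, 0100, 0101, 0110, 0111, 1000, 1001, 1010, 1011, 1100, 1101, 1110, 1111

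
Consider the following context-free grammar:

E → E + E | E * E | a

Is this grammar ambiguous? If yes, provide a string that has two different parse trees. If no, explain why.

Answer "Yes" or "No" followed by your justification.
Two different leftmost derivations of a + a * a:
  (1) E ⇒ E + E ⇒ a + E ⇒ a + E * E ⇒ a + a * E ⇒ a + a * a   (tree groups a + (a * a))
  (2) E ⇒ E * E ⇒ E + E * E ⇒ a + E * E ⇒ a + a * E ⇒ a + a * a   (tree groups (a + a) * a)
Two distinct leftmost derivations = two distinct parse trees, so the grammar is ambiguous.

Final answer: Yes - the string 'a + a * a' has two distinct leftmost derivations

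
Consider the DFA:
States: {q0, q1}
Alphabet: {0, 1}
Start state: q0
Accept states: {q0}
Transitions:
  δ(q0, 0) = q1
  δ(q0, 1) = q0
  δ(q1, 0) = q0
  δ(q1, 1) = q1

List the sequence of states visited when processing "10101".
Starting at q0
Read '1': q0 -> q0
Read '0': q0 -> q1
Read '1': q1 -> q1
Read '0': q1 -> q0
Read '1': q0 -> q0

Final answer: q0 -> q0 -> q1 -> q1 -> q0 -> q0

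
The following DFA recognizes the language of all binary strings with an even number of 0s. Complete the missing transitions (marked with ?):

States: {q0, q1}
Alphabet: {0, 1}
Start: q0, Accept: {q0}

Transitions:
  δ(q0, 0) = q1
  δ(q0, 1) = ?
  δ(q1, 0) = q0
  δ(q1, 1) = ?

What each state remembers (consistent with the given transitions and accept states):
  q0: an even number of 0s has been read so far
  q1: an odd number of 0s has been read so far
Filling in the missing entries:
  δ(q0, 1): in q0 (an even number of 0s has been read so far), after reading 1 we have: an even number of 0s has been read so far → q0
  δ(q1, 1): in q1 (an odd number of 0s has been read so far), after reading 1 we have: an odd number of 0s has been read so far → q1

Final answer: δ(q0, 1) = q0; δ(q1, 1) = q1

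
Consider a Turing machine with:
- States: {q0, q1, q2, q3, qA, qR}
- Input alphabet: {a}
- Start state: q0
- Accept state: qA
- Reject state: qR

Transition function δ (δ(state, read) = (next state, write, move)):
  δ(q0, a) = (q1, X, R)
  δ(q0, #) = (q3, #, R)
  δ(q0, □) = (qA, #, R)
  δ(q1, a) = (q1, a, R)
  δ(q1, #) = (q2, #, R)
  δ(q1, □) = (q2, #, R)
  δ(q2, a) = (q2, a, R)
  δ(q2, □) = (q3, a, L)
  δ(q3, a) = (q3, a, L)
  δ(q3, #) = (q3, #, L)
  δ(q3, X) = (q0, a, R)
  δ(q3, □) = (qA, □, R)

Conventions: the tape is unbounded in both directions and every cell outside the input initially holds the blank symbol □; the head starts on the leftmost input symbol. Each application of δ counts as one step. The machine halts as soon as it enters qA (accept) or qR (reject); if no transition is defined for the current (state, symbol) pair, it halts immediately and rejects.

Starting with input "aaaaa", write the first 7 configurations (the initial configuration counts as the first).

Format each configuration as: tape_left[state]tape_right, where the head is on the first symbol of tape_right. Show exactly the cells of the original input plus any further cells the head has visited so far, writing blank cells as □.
Step 0: [q0]aaaaa (head at position 0)
Step 1: δ(q0, a) = (q1, X, R)  ⊢  X[q1]aaaa (head at position 1)
Step 2: δ(q1, a) = (q1, a, R)  ⊢  Xa[q1]aaa (head at position 2)
Step 3: δ(q1, a) = (q1, a, R)  ⊢  Xaa[q1]aa (head at position 3)
Step 4: δ(q1, a) = (q1, a, R)  ⊢  Xaaa[q1]a (head at position 4)
Step 5: δ(q1, a) = (q1, a, R)  ⊢  Xaaaa[q1]□ (head at position 5)
Step 6: δ(q1, □) = (q2, #, R)  ⊢  Xaaaa#[q2]□ (head at position 6)

Final answer: [q0]aaaaa ⊢ X[q1]aaaa ⊢ Xa[q1]aaa ⊢ Xaa[q1]aa ⊢ Xaaa[q1]a ⊢ Xaaaa[q1]□ ⊢ Xaaaa#[q2]□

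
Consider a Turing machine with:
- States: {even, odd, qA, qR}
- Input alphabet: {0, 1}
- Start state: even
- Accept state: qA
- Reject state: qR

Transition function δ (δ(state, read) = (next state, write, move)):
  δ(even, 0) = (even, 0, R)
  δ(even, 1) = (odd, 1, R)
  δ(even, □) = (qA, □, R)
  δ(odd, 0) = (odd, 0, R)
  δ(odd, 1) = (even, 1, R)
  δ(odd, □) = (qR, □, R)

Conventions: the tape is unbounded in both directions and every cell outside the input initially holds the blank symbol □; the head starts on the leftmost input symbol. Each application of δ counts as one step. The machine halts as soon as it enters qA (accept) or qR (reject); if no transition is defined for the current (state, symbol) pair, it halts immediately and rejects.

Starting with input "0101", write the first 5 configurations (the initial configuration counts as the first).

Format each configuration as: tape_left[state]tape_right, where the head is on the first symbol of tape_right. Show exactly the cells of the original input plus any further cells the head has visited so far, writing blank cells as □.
Step 0: [even]0101 (head at position 0)
Step 1: δ(even, 0) = (even, 0, R)  ⊢  0[even]101 (head at position 1)
Step 2: δ(even, 1) = (odd, 1, R)  ⊢  01[odd]01 (head at position 2)
Step 3: δ(odd, 0) = (odd, 0, R)  ⊢  010[odd]1 (head at position 3)
Step 4: δ(odd, 1) = (even, 1, R)  ⊢  0101[even]□ (head at position 4)

Final answer: [even]0101 ⊢ 0[even]101 ⊢ 01[odd]01 ⊢ 010[odd]1 ⊢ 0101[even]□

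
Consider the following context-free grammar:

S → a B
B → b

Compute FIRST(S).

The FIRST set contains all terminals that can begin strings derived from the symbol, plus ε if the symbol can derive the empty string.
S has the single production S → a B, whose right-hand side begins with the terminal a. So FIRST(S) = {a}.

Final answer: {a}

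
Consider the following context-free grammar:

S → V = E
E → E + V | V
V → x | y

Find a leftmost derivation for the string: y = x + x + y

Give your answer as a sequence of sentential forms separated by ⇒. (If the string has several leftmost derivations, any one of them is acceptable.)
Start with S.
Step 1: the leftmost non-terminal is S; apply S → V = E:  V = E
Step 2: the leftmost non-terminal is V; apply V → y:  y = E
Step 3: the leftmost non-terminal is E; apply E → E + V:  y = E + V
Step 4: the leftmost non-terminal is E; apply E → E + V:  y = E + V + V
Step 5: the leftmost non-terminal is E; apply E → V:  y = V + V + V
Step 6: the leftmost non-terminal is V; apply V → x:  y = x + V + V
Step 7: the leftmost non-terminal is V; apply V → x:  y = x + x + V
Step 8: the leftmost non-terminal is V; apply V → y:  y = x + x + y

Final answer: S ⇒ V = E ⇒ y = E ⇒ y = E + V ⇒ y = E + V + V ⇒ y = V + V + V ⇒ y = x + V + V ⇒ y = x + x + V ⇒ y = x + x + y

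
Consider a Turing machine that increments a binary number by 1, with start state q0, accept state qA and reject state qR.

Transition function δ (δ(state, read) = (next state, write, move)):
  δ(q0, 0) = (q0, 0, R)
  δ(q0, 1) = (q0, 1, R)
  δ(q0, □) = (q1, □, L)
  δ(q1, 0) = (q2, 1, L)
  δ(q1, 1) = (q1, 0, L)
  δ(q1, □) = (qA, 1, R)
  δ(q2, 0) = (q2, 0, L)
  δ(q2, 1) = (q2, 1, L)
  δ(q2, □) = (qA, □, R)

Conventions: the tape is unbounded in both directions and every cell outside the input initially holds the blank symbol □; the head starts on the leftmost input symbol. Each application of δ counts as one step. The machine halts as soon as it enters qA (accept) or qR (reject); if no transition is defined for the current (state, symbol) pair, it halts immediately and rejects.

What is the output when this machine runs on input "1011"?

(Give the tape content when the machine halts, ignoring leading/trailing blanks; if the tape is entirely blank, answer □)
Step 0: [q0]1011 (head at position 0)
Step 1: δ(q0, 1) = (q0, 1, R)  ⊢  1[q0]011 (head at position 1)
Step 2: δ(q0, 0) = (q0, 0, R)  ⊢  10[q0]11 (head at position 2)
Step 3: δ(q0, 1) = (q0, 1, R)  ⊢  101[q0]1 (head at position 3)
Step 4: δ(q0, 1) = (q0, 1, R)  ⊢  1011[q0]□ (head at position 4)
Step 5: δ(q0, □) = (q1, □, L)  ⊢  101[q1]1□ (head at position 3)
Step 6: δ(q1, 1) = (q1, 0, L)  ⊢  10[q1]10□ (head at position 2)
Step 7: δ(q1, 1) = (q1, 0, L)  ⊢  1[q1]000□ (head at position 1)
Step 8: δ(q1, 0) = (q2, 1, L)  ⊢  [q2]1100□ (head at position 0)
Step 9: δ(q2, 1) = (q2, 1, L)  ⊢  [q2]□1100□ (head at position -1)
Step 10: δ(q2, □) = (qA, □, R)  ⊢  □[qA]1100□ (head at position 0)
The machine is in qA, so it halts and accepts.
Tape content when halted (ignoring surrounding blanks): 1100

Final answer: Output: 1100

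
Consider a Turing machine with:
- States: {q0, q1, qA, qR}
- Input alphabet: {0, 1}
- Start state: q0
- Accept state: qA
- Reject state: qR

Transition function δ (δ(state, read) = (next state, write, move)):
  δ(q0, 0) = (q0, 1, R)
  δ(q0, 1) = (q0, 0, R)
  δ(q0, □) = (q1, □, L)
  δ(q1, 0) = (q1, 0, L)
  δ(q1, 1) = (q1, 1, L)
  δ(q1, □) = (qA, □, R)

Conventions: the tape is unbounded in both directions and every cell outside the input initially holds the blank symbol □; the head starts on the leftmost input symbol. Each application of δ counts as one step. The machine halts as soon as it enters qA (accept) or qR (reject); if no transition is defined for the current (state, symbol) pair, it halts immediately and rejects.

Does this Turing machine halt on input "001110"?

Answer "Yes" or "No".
Step 0: [q0]001110 (head at position 0)
Step 1: δ(q0, 0) = (q0, 1, R)  ⊢  1[q0]01110 (head at position 1)
Step 2: δ(q0, 0) = (q0, 1, R)  ⊢  11[q0]1110 (head at position 2)
Step 3: δ(q0, 1) = (q0, 0, R)  ⊢  110[q0]110 (head at position 3)
Step 4: δ(q0, 1) = (q0, 0, R)  ⊢  1100[q0]10 (head at position 4)
Step 5: δ(q0, 1) = (q0, 0, R)  ⊢  11000[q0]0 (head at position 5)
Step 6: δ(q0, 0) = (q0, 1, R)  ⊢  110001[q0]□ (head at position 6)
Step 7: δ(q0, □) = (q1, □, L)  ⊢  11000[q1]1□ (head at position 5)
Step 8: δ(q1, 1) = (q1, 1, L)  ⊢  1100[q1]01□ (head at position 4)
Step 9: δ(q1, 0) = (q1, 0, L)  ⊢  110[q1]001□ (head at position 3)
Step 10: δ(q1, 0) = (q1, 0, L)  ⊢  11[q1]0001□ (head at position 2)
Step 11: δ(q1, 0) = (q1, 0, L)  ⊢  1[q1]10001□ (head at position 1)
Step 12: δ(q1, 1) = (q1, 1, L)  ⊢  [q1]110001□ (head at position 0)
Step 13: δ(q1, 1) = (q1, 1, L)  ⊢  [q1]□110001□ (head at position -1)
Step 14: δ(q1, □) = (qA, □, R)  ⊢  □[qA]110001□ (head at position 0)
The machine is in qA, so it halts and accepts.
It halts after 14 steps.

Final answer: Yes - halts after 14 steps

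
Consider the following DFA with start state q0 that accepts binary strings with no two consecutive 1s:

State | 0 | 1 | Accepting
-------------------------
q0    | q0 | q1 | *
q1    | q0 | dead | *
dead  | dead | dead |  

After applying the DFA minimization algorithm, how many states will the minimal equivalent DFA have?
All 3 states are reachable from q0, so none can be removed as unreachable.
Table-filling: first mark every (accepting, non-accepting) pair as distinguishable (accepting: {q0, q1}; non-accepting: {dead}).
Round 1: (q0, q1) on '1' go to q1 and dead, already distinguishable → mark.
Every pair of states is distinguishable, so the DFA is already minimal.
Equivalence classes: {q0}, {q1}, {dead} → 3 states.

Final answer: 3 states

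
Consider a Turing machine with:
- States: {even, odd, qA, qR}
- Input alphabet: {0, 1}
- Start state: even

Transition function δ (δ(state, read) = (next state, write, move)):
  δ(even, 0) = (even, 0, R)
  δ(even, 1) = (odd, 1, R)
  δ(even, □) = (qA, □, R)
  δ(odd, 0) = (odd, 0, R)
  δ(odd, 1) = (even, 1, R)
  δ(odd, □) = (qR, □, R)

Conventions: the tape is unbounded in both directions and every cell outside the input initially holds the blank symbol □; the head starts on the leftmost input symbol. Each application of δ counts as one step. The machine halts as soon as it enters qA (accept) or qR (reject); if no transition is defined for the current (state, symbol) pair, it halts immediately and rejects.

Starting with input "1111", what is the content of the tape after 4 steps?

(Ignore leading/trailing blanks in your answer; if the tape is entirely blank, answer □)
Step 0: [even]1111 (head at position 0)
Step 1: δ(even, 1) = (odd, 1, R)  ⊢  1[odd]111 (head at position 1)
Step 2: δ(odd, 1) = (even, 1, R)  ⊢  11[even]11 (head at position 2)
Step 3: δ(even, 1) = (odd, 1, R)  ⊢  111[odd]1 (head at position 3)
Step 4: δ(odd, 1) = (even, 1, R)  ⊢  1111[even]□ (head at position 4)
Tape after 4 steps (ignoring surrounding blanks): 1111

Final answer: Tape: 1111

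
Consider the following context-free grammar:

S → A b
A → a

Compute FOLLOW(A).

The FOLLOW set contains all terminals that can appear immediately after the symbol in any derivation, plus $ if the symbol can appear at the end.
A occurs only in S → A b, where it is immediately followed by the terminal b. So FOLLOW(A) = {b}.

Final answer: {b}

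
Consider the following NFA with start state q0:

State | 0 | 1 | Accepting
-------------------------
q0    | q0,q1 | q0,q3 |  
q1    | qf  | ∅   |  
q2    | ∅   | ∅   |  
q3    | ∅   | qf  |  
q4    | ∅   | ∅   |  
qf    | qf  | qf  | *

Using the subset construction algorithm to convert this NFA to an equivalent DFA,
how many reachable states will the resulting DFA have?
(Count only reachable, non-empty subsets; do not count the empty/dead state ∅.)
Start subset: {q0}
{q0}: on 0 → {q0, q1}, on 1 → {q0, q3}
{q0, q1}: on 0 → {q0, q1, qf}, on 1 → {q0, q3}
{q0, q3}: on 0 → {q0, q1}, on 1 → {q0, q3, qf}
{q0, q1, qf}: on 0 → {q0, q1, qf}, on 1 → {q0, q3, qf}
{q0, q3, qf}: on 0 → {q0, q1, qf}, on 1 → {q0, q3, qf}
Reachable non-empty subsets: {q0}, {q0, q1}, {q0, q3}, {q0, q1, qf}, {q0, q3, qf} — 5 in total.

Final answer: 5 states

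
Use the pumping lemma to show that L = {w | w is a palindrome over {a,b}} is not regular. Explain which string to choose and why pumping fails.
Language: L = {w | w is a palindrome over {a,b}} (strings that read the same forwards and backwards)
Step 1: Assume for contradiction that L is regular, with pumping length p.
Step 2: Choose s = a^p b a^p. Then s ∈ L (it reads the same forwards and backwards) and |s| ≥ p.
Step 3: Consider any decomposition s = xyz with |xy| ≤ p and |y| > 0. Since |xy| ≤ p and the first p symbols of s are all a's, y = a^k for some k with 1 ≤ k ≤ p.
Step 4: Pumping up (i = 2): xy²z = a^(p+k) b a^p. Its reverse is a^p b a^(p+k) ≠ a^(p+k) b a^p (the single b is no longer in the middle), so xy²z is not a palindrome and xy²z ∉ L.
This contradicts the pumping lemma, so L is not regular.

Final answer: Choose s = a^p b a^p. Since |xy| ≤ p, y = a^k with k ≥ 1. Then xy²z = a^(p+k) b a^p is not a palindrome, so ∉ L.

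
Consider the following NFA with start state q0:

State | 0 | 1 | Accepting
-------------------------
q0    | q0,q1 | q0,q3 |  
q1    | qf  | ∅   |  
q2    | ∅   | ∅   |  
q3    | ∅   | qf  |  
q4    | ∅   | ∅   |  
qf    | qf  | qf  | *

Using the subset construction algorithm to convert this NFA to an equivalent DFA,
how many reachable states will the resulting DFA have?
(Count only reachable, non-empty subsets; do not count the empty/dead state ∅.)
Start subset: {q0}
{q0}: on 0 → {q0, q1}, on 1 → {q0, q3}
{q0, q1}: on 0 → {q0, q1, qf}, on 1 → {q0, q3}
{q0, q3}: on 0 → {q0, q1}, on 1 → {q0, q3, qf}
{q0, q1, qf}: on 0 → {q0, q1, qf}, on 1 → {q0, q3, qf}
{q0, q3, qf}: on 0 → {q0, q1, qf}, on 1 → {q0, q3, qf}
Reachable non-empty subsets: {q0}, {q0, q1}, {q0, q3}, {q0, q1, qf}, {q0, q3, qf} — 5 in total.

Final answer: 5 states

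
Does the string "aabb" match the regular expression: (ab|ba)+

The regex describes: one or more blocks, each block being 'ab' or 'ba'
No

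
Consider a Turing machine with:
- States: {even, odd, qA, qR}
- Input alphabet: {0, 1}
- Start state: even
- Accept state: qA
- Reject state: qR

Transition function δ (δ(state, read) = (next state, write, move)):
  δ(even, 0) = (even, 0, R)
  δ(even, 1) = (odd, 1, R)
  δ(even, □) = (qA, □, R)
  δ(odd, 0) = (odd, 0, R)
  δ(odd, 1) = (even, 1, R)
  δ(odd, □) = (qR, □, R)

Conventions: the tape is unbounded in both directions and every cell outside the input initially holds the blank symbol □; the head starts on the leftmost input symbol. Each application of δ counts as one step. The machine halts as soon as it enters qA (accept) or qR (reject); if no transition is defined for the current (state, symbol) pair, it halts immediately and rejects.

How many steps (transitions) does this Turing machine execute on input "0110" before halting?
Step 0: [even]0110 (head at position 0)
Step 1: δ(even, 0) = (even, 0, R)  ⊢  0[even]110 (head at position 1)
Step 2: δ(even, 1) = (odd, 1, R)  ⊢  01[odd]10 (head at position 2)
Step 3: δ(odd, 1) = (even, 1, R)  ⊢  011[even]0 (head at position 3)
Step 4: δ(even, 0) = (even, 0, R)  ⊢  0110[even]□ (head at position 4)
Step 5: δ(even, □) = (qA, □, R)  ⊢  0110□[qA]□ (head at position 5)
The machine is in qA, so it halts and accepts.
Number of transitions executed: 5.

Final answer: 5 steps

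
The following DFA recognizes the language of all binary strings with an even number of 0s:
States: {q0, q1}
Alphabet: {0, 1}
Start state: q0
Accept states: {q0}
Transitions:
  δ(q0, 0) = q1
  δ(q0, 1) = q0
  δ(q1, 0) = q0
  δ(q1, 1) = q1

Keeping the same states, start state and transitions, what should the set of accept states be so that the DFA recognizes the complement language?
The DFA is complete (every state has a transition on every symbol), so the complement
is recognized by the same DFA with accepting and non-accepting states swapped.
Original accept states: {q0}
Complement accept states = All states - Original accept states
= {q0, q1} - {q0}
= {q1}
Complement language: strings with an ODD number of 0s

Final answer: {q1}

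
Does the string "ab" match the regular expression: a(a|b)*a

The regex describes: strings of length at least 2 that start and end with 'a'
No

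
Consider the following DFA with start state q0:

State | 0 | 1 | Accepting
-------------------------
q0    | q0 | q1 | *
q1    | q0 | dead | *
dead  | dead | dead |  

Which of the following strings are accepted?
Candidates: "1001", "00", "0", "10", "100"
"1001": q0 → q1 → q0 → q0 → q1; q1 is accepting → accepted
"00": q0 → q0 → q0; q0 is accepting → accepted
"0": q0 → q0; q0 is accepting → accepted
"10": q0 → q1 → q0; q0 is accepting → accepted
"100": q0 → q1 → q0 → q0; q0 is accepting → accepted

Final answer: "1001", "00", "0", "10", "100"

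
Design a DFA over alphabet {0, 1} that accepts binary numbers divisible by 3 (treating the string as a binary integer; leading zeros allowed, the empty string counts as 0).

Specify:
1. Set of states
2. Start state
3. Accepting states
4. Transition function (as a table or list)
One valid DFA (any DFA recognizing the same language is acceptable):
States: {q0, q1, q2}
Start: q0
Accepting: {q0}
Transitions (accepting states marked with *):
State | 0 | 1 | Accepting
-------------------------
q0    | q0 | q1 | *
q1    | q2 | q0 |  
q2    | q1 | q2 |  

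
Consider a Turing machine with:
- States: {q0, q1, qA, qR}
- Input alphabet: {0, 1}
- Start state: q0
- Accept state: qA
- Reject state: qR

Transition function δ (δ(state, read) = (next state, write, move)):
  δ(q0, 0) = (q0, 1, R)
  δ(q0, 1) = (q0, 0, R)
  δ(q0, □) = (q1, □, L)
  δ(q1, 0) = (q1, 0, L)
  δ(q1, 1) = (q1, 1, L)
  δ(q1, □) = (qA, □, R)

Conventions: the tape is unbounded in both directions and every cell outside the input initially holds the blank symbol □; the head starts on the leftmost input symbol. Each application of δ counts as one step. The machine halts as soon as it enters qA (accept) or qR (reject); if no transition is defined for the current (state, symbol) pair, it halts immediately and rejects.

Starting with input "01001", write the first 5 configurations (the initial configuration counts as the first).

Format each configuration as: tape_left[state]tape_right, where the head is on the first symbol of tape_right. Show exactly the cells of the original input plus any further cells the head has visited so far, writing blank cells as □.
Step 0: [q0]01001 (head at position 0)
Step 1: δ(q0, 0) = (q0, 1, R)  ⊢  1[q0]1001 (head at position 1)
Step 2: δ(q0, 1) = (q0, 0, R)  ⊢  10[q0]001 (head at position 2)
Step 3: δ(q0, 0) = (q0, 1, R)  ⊢  101[q0]01 (head at position 3)
Step 4: δ(q0, 0) = (q0, 1, R)  ⊢  1011[q0]1 (head at position 4)

Final answer: [q0]01001 ⊢ 1[q0]1001 ⊢ 10[q0]001 ⊢ 101[q0]01 ⊢ 1011[q0]1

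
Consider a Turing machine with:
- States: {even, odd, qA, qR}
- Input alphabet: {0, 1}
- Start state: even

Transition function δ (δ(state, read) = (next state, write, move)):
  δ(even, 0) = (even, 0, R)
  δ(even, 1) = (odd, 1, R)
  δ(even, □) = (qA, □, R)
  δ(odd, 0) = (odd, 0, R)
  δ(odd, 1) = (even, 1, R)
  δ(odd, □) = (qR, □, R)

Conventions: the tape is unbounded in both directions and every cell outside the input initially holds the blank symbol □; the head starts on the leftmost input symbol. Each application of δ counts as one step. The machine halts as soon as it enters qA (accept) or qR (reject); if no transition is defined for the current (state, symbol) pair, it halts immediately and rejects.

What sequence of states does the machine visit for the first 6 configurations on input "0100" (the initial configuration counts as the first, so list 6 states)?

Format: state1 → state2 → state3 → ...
Step 0: [even]0100 (head at position 0)
Step 1: δ(even, 0) = (even, 0, R)  ⊢  0[even]100 (head at position 1)
Step 2: δ(even, 1) = (odd, 1, R)  ⊢  01[odd]00 (head at position 2)
Step 3: δ(odd, 0) = (odd, 0, R)  ⊢  010[odd]0 (head at position 3)
Step 4: δ(odd, 0) = (odd, 0, R)  ⊢  0100[odd]□ (head at position 4)
Step 5: δ(odd, □) = (qR, □, R)  ⊢  0100□[qR]□ (head at position 5)
Reading off the states of these 6 configurations: even → even → odd → odd → odd → qR

Final answer: even → even → odd → odd → odd → qR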